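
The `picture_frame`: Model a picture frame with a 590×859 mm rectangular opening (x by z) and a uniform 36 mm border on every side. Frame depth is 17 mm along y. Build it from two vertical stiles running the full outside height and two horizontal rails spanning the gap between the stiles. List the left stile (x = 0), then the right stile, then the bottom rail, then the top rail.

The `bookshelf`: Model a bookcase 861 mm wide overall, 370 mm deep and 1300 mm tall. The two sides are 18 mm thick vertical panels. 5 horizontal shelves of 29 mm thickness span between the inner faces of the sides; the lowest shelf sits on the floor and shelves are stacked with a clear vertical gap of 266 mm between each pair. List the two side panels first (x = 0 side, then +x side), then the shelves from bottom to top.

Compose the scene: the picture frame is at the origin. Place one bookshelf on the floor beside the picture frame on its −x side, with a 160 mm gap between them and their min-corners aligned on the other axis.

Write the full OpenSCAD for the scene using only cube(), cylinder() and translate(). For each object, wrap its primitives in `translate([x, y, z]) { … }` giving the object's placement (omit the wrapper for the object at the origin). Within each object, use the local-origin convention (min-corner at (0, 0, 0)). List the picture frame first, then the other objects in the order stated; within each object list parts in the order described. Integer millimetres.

cube([36, 17, 931]);
translate([626, 0, 0]) cube([36, 17, 931]);
translate([36, 0, 0]) cube([590, 17, 36]);
translate([36, 0, 895]) cube([590, 17, 36]);
translate([-1021, 0, 0]) {
  cube([18, 370, 1300]);
  translate([843, 0, 0]) cube([18, 370, 1300]);
  translate([18, 0, 0]) cube([825, 370, 29]);
  translate([18, 0, 295]) cube([825, 370, 29]);
  translate([18, 0, 590]) cube([825, 370, 29]);
  translate([18, 0, 885]) cube([825, 370, 29]);
  translate([18, 0, 1180]) cube([825, 370, 29]);
}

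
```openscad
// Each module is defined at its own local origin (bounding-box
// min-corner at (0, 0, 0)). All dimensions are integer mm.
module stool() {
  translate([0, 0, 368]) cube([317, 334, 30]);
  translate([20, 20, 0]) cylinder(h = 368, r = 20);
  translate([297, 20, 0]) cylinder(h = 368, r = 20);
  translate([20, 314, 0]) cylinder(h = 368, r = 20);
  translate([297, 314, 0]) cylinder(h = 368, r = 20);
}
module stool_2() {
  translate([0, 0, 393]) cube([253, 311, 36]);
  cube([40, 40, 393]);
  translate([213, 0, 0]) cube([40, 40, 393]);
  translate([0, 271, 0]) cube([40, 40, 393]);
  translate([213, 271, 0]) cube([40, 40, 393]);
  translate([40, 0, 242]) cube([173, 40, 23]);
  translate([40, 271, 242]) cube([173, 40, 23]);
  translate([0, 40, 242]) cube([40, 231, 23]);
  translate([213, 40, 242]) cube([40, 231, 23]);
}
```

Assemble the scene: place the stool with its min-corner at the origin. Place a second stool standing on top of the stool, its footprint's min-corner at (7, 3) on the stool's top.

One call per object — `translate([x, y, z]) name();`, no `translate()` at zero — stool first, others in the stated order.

stool();
translate([7, 3, 398]) stool_2();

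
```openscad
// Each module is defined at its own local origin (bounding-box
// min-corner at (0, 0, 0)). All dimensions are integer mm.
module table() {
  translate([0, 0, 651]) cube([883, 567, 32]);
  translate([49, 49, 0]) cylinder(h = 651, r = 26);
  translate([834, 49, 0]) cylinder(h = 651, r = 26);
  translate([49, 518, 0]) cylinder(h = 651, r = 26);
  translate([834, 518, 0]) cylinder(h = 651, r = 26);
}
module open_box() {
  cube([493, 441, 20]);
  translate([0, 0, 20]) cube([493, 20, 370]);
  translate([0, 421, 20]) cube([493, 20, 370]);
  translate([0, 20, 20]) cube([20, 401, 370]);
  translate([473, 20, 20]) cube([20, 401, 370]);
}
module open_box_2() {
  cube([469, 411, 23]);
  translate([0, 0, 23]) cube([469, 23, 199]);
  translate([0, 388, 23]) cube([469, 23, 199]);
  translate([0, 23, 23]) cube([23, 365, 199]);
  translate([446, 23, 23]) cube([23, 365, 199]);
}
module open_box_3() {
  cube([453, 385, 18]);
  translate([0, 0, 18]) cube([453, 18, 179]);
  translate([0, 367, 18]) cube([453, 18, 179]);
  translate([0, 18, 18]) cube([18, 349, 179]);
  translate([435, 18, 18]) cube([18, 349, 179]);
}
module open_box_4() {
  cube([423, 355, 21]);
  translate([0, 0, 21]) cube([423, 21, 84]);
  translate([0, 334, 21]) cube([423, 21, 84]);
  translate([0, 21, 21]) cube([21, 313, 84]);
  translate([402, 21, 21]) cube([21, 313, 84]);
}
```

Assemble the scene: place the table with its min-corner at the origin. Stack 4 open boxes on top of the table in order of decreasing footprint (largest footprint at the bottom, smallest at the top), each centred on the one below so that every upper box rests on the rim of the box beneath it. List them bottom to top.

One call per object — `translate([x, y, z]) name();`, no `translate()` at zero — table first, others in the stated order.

table();
translate([195, 63, 683]) open_box();
translate([207, 78, 1073]) open_box_2();
translate([215, 91, 1295]) open_box_3();
translate([230, 106, 1492]) open_box_4();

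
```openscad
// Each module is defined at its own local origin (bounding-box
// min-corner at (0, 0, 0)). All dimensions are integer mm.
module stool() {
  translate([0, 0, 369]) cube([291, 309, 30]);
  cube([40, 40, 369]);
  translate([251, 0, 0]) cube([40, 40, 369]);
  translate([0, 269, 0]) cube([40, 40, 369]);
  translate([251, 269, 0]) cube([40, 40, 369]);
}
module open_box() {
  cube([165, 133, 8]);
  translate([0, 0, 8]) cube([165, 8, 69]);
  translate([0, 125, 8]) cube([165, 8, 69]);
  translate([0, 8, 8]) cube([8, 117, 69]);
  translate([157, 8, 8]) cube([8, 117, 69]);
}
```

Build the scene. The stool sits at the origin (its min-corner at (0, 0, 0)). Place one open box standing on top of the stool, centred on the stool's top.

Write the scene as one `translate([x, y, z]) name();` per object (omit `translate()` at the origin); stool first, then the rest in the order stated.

stool();
translate([63, 88, 399]) open_box();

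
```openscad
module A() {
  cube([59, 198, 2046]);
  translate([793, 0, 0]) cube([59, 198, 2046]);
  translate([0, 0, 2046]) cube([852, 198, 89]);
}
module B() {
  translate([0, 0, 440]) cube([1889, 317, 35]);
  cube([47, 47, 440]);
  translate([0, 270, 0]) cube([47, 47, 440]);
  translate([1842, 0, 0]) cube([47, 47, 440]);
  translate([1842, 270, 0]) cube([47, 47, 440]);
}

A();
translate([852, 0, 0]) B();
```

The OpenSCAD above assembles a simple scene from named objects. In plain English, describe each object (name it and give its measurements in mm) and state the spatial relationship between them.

A is a rectangular door frame: two vertical jambs of 59×198 mm section, 2046 mm tall, with a clear opening 734 mm wide between their inner faces. A header 89 mm tall and 198 mm deep lies on top of the jambs and spans the full outside width.

B is a long wooden bench with a 1889 mm (x) × 317 mm (y) seat, 35 mm thick, its top surface 475 mm above the floor. Four 47 mm square legs at the seat corners, flush with the edges, run from z = 0 to the seat underside.

The bench is against the door frame's +x side, with their −y faces flush.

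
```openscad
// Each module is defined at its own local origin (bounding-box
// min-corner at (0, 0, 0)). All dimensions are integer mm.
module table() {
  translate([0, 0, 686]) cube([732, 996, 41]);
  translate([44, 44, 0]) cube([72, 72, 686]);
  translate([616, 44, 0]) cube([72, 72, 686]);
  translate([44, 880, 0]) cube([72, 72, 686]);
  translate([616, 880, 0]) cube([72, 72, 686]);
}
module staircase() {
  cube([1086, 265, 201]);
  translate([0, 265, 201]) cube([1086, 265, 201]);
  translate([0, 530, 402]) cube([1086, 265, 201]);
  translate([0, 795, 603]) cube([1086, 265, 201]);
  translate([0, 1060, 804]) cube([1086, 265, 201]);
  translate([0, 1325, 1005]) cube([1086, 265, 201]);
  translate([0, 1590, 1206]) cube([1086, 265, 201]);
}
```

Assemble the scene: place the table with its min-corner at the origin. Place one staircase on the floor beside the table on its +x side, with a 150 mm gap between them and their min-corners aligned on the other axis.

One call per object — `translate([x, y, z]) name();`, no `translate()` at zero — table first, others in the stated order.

table();
translate([882, 0, 0]) staircase();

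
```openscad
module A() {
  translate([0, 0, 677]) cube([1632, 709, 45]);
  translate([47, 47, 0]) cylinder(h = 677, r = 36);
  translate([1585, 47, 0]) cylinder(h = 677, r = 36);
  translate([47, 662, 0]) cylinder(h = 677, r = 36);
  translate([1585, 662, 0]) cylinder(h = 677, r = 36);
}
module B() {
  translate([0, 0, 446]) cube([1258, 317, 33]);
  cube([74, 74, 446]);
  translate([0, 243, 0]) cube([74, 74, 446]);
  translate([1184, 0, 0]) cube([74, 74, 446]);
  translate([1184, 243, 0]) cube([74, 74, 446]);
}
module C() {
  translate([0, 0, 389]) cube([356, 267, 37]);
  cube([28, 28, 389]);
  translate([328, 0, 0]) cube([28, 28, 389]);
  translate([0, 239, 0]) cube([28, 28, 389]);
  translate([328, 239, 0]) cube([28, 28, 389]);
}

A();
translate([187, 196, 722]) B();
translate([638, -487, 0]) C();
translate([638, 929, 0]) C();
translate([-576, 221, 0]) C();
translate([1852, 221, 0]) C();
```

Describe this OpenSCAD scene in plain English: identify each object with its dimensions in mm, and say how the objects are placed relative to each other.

A is a table: top 1632 mm (x) × 709 mm (y), 45 mm thick, upper face at z = 722 mm, on four round legs of 72 mm diameter, each leg's bounding box inset 11 mm from the nearest pair of top edges, running from z = 0 to the bottom of the top.

B is a long wooden bench with a 1258 mm (x) × 317 mm (y) seat, 33 mm thick, its top surface 479 mm above the floor. Four 74 mm square legs at the seat corners, flush with the edges, run from z = 0 to the seat underside.

C is a four-legged stool. The seat is a 356×267×37 mm slab whose top surface is at z = 426 mm; four square legs, each 28×28 mm in cross-section, run from the floor (z = 0) to the underside of the seat, each flush with a corner of the seat.

The bench is on top of the table, centred. Four stools sit around the table at the −y, +y, −x, +x sides.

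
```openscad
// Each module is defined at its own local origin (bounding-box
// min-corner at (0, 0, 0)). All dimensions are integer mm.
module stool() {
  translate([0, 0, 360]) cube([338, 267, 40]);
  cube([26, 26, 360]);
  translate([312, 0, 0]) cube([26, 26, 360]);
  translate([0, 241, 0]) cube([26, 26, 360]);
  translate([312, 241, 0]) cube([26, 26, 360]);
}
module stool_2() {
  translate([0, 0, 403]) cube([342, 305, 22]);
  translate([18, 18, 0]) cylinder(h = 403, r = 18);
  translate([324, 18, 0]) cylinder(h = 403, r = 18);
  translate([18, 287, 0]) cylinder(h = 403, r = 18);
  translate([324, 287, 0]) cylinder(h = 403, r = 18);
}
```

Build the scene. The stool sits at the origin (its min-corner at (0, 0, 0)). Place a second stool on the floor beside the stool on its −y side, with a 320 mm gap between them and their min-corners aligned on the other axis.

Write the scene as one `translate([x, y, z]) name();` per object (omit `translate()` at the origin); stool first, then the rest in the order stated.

stool();
translate([0, -625, 0]) stool_2();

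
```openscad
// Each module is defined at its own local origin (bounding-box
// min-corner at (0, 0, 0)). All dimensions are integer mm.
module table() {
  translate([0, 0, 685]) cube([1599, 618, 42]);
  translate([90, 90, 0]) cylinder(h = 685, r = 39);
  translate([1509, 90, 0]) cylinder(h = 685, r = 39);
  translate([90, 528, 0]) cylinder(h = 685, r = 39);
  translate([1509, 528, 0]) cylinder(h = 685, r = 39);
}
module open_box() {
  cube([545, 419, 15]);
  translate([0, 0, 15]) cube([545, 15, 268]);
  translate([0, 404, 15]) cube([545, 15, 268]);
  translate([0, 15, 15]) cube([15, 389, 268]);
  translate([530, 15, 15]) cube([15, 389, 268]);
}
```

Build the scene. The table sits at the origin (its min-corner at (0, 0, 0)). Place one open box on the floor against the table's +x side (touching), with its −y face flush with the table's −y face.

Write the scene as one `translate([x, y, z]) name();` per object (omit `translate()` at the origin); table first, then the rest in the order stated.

table();
translate([1599, 0, 0]) open_box();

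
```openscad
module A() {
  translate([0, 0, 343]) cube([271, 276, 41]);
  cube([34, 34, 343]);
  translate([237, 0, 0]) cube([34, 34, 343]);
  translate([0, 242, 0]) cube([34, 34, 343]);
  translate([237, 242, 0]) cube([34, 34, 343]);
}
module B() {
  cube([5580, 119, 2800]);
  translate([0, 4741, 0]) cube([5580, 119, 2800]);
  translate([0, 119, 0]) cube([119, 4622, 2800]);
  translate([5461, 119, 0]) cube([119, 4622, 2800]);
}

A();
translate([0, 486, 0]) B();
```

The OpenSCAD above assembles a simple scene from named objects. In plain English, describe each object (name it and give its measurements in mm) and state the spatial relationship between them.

A is a simple wooden stool: a rectangular seat 271 mm (x) by 276 mm (y), 41 mm thick, top face at z = 384 mm, on four square legs, each 34×34 mm in cross-section. The legs rest on z = 0, each flush with a corner of the seat.

B is the wall frame of a small rectangular building: four walls, each 2800 mm tall and 119 mm thick, enclosing a footprint 5580 mm (x) by 4860 mm (y) outside-to-outside, with no floor or roof. The front and back walls (the −y and +y sides) span the full width; the two side walls fit between them.

The house frame is on the floor beside the stool on its +y side.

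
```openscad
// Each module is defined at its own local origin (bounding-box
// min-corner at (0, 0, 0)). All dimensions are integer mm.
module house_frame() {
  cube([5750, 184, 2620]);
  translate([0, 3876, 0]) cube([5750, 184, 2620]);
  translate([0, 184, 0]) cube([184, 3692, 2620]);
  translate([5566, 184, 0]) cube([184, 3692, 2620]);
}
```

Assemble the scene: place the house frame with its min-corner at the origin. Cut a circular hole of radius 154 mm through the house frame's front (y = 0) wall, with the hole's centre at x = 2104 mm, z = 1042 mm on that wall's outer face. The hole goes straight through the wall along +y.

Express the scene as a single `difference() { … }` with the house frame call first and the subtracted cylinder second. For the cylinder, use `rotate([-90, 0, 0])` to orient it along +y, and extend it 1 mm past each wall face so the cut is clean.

difference() {
  house_frame();
  translate([2104, -1, 1042]) rotate([-90, 0, 0]) cylinder(h = 186, r = 154);
}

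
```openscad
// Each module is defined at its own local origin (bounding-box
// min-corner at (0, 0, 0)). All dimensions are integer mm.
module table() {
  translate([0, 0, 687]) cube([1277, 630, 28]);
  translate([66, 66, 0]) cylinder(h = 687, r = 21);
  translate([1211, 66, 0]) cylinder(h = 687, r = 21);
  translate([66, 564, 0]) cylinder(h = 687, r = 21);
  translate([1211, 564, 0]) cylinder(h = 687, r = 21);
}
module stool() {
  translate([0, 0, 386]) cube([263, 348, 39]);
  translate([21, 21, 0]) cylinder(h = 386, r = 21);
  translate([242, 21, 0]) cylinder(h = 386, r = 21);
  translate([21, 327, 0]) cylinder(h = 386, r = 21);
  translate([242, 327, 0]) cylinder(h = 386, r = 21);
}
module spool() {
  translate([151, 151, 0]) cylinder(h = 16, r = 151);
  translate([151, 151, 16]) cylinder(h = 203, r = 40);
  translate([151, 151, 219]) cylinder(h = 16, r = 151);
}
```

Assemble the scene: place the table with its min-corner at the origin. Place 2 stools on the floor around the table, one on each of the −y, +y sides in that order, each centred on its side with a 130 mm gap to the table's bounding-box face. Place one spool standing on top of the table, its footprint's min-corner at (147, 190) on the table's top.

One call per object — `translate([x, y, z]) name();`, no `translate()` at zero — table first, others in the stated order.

table();
translate([507, -478, 0]) stool();
translate([507, 760, 0]) stool();
translate([147, 190, 715]) spool();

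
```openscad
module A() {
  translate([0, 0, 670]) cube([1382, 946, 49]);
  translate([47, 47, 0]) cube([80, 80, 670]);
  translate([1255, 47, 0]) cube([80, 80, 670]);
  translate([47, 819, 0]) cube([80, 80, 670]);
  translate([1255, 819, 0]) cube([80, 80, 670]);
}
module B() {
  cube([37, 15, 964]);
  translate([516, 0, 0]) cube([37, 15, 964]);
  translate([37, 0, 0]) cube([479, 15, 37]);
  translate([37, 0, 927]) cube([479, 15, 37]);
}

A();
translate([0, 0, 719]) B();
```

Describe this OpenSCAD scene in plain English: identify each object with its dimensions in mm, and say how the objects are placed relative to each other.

A is a table with a 1382×946 mm rectangular top, 49 mm thick, top surface at z = 719 mm, supported by four 80×80 mm square legs, each inset 47 mm from the nearest pair of top edges, running from the floor.

B is a rectangular picture frame lying in the x–z plane (depth along y). The opening is 479 mm wide (x) by 890 mm tall (z), surrounded by a border 37 mm wide on all four sides. The frame is 15 mm deep and is made of two full-height vertical stiles with two horizontal rails fitted between them.

The picture frame is on top of the table.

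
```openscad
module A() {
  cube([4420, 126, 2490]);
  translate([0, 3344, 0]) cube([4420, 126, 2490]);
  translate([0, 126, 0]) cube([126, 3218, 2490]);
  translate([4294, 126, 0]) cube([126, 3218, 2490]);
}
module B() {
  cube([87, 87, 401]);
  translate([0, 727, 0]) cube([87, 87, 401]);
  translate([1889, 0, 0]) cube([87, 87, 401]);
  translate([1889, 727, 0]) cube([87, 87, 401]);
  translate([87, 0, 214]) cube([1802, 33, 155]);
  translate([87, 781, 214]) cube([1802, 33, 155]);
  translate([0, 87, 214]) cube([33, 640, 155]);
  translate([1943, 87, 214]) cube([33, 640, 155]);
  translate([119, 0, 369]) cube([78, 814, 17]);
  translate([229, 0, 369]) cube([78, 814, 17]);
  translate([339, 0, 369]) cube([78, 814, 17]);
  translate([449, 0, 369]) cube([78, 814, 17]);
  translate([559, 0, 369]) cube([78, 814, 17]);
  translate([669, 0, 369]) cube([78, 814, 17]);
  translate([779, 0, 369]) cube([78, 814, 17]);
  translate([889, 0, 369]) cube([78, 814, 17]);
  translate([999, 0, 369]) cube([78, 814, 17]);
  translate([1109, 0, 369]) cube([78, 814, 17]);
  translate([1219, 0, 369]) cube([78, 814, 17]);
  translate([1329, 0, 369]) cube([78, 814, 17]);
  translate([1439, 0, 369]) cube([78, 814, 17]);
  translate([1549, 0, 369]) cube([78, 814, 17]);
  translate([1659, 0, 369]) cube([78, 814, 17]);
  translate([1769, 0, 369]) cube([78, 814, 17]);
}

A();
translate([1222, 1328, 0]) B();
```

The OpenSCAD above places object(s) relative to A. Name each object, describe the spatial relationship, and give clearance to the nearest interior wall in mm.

Clearances: x = 1096, y = 1202; minimum 1096 mm.

A is a house frame. B is a bed frame. The bed frame sits inside the house frame, centred. The clearance to the nearest interior wall is 1096 mm.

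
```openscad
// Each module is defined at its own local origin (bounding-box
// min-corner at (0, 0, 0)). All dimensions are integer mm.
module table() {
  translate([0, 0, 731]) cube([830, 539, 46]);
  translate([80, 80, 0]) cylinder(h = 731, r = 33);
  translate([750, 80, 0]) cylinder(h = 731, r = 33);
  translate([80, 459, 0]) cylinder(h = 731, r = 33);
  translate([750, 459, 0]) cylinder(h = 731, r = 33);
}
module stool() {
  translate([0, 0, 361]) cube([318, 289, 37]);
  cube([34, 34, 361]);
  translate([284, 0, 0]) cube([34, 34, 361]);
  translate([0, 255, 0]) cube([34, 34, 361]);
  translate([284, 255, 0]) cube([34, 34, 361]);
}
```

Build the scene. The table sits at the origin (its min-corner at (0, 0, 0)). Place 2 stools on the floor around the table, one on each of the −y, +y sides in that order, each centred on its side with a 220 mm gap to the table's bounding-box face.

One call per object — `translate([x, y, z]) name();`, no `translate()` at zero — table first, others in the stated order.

table();
translate([256, -509, 0]) stool();
translate([256, 759, 0]) stool();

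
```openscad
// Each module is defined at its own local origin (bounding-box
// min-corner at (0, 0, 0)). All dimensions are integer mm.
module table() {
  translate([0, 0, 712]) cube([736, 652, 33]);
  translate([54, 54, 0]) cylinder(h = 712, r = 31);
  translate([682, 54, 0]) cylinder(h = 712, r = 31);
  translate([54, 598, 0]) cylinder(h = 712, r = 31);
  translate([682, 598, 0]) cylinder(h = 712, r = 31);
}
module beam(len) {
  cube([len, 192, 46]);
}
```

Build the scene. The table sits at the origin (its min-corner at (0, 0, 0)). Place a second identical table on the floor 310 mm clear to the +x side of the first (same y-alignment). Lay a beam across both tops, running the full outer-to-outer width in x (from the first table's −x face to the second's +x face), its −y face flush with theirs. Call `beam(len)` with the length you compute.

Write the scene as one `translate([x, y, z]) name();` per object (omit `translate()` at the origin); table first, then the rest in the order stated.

table();
translate([1046, 0, 0]) table();
translate([0, 0, 745]) beam(1782);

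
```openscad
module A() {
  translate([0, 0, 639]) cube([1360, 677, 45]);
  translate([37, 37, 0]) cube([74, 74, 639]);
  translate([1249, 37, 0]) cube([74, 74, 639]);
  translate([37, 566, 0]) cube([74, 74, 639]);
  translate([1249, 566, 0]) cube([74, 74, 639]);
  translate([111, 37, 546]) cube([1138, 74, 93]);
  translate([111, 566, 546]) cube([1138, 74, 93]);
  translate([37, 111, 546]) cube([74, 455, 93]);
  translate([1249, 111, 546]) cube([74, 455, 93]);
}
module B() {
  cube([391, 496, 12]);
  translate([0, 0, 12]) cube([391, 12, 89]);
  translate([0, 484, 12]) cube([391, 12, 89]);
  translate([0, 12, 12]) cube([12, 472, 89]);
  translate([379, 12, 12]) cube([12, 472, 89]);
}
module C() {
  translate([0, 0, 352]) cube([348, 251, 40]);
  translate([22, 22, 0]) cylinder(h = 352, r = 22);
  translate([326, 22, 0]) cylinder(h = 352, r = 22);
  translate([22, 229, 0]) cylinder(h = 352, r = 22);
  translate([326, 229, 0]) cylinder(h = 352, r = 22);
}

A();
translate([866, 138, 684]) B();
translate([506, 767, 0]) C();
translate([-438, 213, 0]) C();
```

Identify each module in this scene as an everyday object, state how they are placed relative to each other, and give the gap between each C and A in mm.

Each stool's nearest face is 90 mm from the table's bounding box.

A is a table. B is an open box. C is a stool. The open box is on top of the table. Two stools sit around the table at the +y, −x sides. The gap between each stool and the table is 90 mm.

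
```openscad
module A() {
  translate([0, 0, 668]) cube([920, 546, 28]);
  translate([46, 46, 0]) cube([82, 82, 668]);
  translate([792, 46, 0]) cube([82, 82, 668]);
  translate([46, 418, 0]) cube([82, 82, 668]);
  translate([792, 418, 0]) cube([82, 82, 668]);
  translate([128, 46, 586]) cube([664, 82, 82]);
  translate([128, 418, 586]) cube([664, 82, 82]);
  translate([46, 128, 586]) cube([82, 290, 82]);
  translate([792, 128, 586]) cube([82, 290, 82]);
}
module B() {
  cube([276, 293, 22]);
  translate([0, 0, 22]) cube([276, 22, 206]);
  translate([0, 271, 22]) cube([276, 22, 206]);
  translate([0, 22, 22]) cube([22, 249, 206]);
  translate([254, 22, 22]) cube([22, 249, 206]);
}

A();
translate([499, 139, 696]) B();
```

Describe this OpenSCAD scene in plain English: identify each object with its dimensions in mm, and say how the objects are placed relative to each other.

A is a table with a 920×546 mm rectangular top, 28 mm thick, top surface at z = 696 mm, supported by four 82×82 mm square legs, each inset 46 mm from the nearest pair of top edges, running from the floor. Four apron rails, 82 mm thick and 82 mm tall, run between adjacent legs with their top edges flush with the underside of the top and their outer faces flush with the legs' outer faces.

B is an open-topped rectangular box: outside dimensions 276×293×228 mm, with a uniform wall and base thickness of 22 mm. The base is a full 276×293 slab on the floor; four walls sit on top of the base. The front and back walls (the −y and +y sides) span the full width; the two side walls fit between them.

The open box is on top of the table.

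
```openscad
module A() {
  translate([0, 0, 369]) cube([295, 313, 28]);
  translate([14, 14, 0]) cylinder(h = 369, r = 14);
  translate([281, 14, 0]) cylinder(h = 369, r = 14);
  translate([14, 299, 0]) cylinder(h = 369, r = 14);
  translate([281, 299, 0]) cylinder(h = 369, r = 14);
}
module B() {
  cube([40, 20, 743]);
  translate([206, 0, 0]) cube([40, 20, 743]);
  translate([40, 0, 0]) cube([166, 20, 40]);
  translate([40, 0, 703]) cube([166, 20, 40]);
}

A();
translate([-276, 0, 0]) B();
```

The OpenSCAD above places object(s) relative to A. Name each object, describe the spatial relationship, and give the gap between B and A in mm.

A is a stool. B is a picture frame. The picture frame is on the floor beside the stool on its −x side. The gap between the picture frame and the stool is 30 mm.

The picture frame's nearest face is 30 mm from the stool's −x face.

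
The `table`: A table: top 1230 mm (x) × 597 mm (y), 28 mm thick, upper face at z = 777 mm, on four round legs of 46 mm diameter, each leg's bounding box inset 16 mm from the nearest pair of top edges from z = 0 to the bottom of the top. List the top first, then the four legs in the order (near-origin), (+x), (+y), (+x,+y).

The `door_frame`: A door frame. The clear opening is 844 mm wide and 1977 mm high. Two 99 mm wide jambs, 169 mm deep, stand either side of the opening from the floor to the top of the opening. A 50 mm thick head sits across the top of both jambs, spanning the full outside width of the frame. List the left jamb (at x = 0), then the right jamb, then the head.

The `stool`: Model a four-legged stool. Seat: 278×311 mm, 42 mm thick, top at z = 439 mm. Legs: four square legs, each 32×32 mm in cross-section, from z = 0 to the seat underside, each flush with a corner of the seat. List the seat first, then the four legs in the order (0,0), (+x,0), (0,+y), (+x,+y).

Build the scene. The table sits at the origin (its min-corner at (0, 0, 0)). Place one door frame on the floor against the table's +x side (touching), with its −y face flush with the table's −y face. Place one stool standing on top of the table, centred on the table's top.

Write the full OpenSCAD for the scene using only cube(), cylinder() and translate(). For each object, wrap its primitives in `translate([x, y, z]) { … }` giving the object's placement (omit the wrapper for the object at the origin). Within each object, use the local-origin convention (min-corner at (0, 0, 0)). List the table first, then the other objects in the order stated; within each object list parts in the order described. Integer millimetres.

translate([0, 0, 749]) cube([1230, 597, 28]);
translate([39, 39, 0]) cylinder(h = 749, r = 23);
translate([1191, 39, 0]) cylinder(h = 749, r = 23);
translate([39, 558, 0]) cylinder(h = 749, r = 23);
translate([1191, 558, 0]) cylinder(h = 749, r = 23);
translate([1230, 0, 0]) {
  cube([99, 169, 1977]);
  translate([943, 0, 0]) cube([99, 169, 1977]);
  translate([0, 0, 1977]) cube([1042, 169, 50]);
}
translate([476, 143, 777]) {
  translate([0, 0, 397]) cube([278, 311, 42]);
  cube([32, 32, 397]);
  translate([246, 0, 0]) cube([32, 32, 397]);
  translate([0, 279, 0]) cube([32, 32, 397]);
  translate([246, 279, 0]) cube([32, 32, 397]);
}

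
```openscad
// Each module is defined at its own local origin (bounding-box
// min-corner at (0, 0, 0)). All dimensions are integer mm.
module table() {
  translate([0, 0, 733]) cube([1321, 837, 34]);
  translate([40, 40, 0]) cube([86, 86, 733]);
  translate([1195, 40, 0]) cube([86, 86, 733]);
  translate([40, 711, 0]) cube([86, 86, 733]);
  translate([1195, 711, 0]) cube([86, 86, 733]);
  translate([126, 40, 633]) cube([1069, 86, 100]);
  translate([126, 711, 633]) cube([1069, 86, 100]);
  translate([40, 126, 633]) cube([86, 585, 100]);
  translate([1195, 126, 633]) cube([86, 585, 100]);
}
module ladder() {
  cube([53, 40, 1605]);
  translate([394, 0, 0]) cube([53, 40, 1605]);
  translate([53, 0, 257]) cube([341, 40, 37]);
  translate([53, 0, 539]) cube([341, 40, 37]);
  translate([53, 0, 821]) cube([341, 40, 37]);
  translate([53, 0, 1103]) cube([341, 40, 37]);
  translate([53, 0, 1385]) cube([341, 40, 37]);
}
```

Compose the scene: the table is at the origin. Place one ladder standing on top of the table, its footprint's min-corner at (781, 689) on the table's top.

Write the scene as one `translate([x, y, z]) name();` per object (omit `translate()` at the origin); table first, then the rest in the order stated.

table();
translate([781, 689, 767]) ladder();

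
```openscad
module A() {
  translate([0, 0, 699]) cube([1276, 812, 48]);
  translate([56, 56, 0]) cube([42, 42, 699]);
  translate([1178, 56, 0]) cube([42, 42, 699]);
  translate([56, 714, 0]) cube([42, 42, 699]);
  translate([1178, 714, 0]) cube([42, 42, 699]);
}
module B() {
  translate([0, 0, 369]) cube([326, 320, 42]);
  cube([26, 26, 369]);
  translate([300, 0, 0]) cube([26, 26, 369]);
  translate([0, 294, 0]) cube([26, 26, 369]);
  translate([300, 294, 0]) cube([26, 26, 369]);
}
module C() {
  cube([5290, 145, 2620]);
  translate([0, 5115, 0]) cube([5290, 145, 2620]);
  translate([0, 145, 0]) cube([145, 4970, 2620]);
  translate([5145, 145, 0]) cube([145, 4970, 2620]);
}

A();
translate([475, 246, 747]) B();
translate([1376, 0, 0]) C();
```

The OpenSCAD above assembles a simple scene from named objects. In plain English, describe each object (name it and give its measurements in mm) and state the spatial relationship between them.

A is a rectangular dining table. The top is 1276×812×48 mm with its upper surface at z = 747 mm. It stands on four 42×42 mm square legs, each inset 56 mm from the nearest pair of top edges, running from the floor to the underside of the top.

B is a simple wooden stool: a rectangular seat 326 mm (x) by 320 mm (y), 42 mm thick, top face at z = 411 mm, on four square legs, each 26×26 mm in cross-section. The legs rest on z = 0, each flush with a corner of the seat.

C is the wall frame of a small rectangular building: four walls, each 2620 mm tall and 145 mm thick, enclosing a footprint 5290 mm (x) by 5260 mm (y) outside-to-outside, with no floor or roof. The front and back walls (the −y and +y sides) span the full width; the two side walls fit between them.

The stool is on top of the table, centred. The house frame is on the floor beside the table on its +x side.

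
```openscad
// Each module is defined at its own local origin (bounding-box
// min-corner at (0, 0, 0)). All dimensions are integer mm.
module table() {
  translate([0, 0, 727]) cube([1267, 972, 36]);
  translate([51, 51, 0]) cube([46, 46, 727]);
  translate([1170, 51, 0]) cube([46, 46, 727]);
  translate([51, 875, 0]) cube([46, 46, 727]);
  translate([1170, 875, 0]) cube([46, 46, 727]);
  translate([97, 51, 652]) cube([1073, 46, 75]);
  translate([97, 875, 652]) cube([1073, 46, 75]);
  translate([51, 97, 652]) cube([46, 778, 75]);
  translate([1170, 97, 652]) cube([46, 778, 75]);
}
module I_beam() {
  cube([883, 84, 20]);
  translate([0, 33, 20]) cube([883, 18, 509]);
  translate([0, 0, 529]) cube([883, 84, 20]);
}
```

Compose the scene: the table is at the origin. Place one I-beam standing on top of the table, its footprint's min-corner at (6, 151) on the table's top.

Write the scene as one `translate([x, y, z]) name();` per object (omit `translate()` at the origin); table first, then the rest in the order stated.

table();
translate([6, 151, 763]) I_beam();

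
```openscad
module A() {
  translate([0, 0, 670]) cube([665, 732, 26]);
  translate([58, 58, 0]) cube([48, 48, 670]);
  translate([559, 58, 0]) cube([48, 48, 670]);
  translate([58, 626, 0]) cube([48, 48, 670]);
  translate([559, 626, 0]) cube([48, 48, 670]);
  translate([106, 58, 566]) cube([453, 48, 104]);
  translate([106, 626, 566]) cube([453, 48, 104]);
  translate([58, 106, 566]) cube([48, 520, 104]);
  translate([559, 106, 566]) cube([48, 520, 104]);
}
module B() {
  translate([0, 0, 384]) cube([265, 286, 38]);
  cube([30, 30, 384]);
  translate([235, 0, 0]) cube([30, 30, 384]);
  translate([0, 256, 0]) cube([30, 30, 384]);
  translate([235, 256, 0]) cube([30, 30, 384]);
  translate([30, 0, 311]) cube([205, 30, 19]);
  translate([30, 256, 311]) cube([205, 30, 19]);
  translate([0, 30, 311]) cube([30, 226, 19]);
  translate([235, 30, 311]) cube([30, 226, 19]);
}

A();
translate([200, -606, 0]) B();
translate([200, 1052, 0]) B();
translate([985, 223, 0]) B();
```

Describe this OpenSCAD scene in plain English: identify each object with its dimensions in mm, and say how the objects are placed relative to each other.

A is a rectangular dining table. The top is 665×732×26 mm with its upper surface at z = 696 mm. It stands on four 48×48 mm square legs, each inset 58 mm from the nearest pair of top edges, running from the floor to the underside of the top. Four apron rails, 48 mm thick and 104 mm tall, run between adjacent legs with their top edges flush with the underside of the top and their outer faces flush with the legs' outer faces.

B is a four-legged stool. The seat is 265×286 mm, 38 mm thick, top at z = 422 mm. It stands on four square legs, each 30×30 mm in cross-section, from z = 0 to the seat underside, each flush with a corner of the seat. Four stretchers, 30 mm wide and 19 mm tall, connect adjacent legs with their undersides at z = 311 mm, each running between the inner faces of the legs it joins and aligned with the legs' outer faces on the other axis.

Three stools sit around the table at the −y, +y, +x sides.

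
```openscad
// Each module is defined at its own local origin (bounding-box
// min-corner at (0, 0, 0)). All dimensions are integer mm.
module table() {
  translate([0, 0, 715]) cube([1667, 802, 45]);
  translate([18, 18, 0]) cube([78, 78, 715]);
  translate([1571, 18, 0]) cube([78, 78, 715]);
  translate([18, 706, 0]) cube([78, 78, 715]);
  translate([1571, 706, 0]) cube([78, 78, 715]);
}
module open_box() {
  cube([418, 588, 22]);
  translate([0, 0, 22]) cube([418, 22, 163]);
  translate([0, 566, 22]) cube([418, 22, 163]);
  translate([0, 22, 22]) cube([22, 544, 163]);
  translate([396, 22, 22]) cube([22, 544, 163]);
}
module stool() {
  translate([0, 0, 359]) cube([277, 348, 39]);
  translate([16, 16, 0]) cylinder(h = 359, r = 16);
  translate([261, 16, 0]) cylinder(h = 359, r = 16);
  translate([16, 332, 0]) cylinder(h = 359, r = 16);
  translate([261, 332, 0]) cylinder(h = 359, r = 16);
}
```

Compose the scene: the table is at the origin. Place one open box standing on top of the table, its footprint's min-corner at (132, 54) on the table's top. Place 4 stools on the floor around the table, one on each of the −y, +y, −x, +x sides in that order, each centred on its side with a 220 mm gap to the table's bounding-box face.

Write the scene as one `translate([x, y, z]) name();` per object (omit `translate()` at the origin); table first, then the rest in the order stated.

table();
translate([132, 54, 760]) open_box();
translate([695, -568, 0]) stool();
translate([695, 1022, 0]) stool();
translate([-497, 227, 0]) stool();
translate([1887, 227, 0]) stool();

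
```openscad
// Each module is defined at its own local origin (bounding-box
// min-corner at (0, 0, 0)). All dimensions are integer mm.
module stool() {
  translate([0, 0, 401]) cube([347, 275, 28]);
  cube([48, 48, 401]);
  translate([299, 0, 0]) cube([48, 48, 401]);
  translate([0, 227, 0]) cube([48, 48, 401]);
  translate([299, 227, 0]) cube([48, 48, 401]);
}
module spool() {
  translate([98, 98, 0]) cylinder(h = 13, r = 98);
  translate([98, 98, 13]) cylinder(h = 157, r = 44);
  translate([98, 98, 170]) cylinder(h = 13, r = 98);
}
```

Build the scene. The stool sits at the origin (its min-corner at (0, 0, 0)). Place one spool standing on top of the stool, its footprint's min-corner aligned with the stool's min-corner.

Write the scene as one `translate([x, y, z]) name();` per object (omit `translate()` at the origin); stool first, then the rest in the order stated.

stool();
translate([0, 0, 429]) spool();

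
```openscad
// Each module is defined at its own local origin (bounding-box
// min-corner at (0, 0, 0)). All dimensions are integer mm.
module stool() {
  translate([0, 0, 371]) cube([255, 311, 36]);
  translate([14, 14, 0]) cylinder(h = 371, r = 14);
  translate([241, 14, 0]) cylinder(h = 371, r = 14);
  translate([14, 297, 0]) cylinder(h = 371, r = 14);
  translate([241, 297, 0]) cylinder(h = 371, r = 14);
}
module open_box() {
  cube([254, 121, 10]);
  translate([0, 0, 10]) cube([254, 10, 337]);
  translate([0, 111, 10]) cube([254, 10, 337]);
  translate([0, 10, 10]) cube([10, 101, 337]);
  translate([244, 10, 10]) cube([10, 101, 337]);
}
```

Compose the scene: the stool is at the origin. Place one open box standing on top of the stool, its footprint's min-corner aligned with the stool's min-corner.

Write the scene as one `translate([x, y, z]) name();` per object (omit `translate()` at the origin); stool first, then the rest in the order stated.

stool();
translate([0, 0, 407]) open_box();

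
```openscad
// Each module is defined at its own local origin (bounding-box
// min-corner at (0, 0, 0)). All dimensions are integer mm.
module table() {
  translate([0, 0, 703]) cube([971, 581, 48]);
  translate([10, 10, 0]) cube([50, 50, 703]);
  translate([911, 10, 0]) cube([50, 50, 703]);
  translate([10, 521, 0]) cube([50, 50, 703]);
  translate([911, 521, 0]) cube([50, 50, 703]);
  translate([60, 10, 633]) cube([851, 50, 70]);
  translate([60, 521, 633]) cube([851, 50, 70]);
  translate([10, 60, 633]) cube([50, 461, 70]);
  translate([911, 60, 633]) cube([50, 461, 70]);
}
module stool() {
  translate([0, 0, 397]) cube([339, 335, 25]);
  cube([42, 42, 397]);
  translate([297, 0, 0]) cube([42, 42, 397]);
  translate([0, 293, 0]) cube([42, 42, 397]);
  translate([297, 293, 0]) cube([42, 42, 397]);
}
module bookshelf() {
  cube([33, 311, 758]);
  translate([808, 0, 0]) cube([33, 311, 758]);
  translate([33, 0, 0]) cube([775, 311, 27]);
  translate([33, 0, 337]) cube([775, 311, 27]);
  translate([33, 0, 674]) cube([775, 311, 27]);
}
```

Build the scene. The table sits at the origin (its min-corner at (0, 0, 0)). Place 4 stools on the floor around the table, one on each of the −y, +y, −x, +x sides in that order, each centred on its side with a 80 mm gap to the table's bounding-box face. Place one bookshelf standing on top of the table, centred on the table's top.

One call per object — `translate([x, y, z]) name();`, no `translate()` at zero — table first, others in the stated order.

table();
translate([316, -415, 0]) stool();
translate([316, 661, 0]) stool();
translate([-419, 123, 0]) stool();
translate([1051, 123, 0]) stool();
translate([65, 135, 751]) bookshelf();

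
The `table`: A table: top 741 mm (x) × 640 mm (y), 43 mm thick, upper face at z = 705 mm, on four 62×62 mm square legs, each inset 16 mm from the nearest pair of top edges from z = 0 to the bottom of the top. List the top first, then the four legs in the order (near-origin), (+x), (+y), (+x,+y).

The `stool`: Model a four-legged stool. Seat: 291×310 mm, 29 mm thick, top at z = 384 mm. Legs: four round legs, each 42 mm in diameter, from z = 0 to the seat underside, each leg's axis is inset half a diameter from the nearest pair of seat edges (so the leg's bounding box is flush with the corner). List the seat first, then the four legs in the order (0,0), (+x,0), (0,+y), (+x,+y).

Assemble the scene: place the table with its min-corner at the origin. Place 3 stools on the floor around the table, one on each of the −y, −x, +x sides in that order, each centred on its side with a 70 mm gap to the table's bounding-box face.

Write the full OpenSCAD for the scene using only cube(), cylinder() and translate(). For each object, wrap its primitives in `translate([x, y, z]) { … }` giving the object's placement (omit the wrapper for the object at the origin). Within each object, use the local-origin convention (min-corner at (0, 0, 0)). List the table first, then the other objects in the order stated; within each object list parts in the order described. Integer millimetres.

translate([0, 0, 662]) cube([741, 640, 43]);
translate([16, 16, 0]) cube([62, 62, 662]);
translate([663, 16, 0]) cube([62, 62, 662]);
translate([16, 562, 0]) cube([62, 62, 662]);
translate([663, 562, 0]) cube([62, 62, 662]);
translate([225, -380, 0]) {
  translate([0, 0, 355]) cube([291, 310, 29]);
  translate([21, 21, 0]) cylinder(h = 355, r = 21);
  translate([270, 21, 0]) cylinder(h = 355, r = 21);
  translate([21, 289, 0]) cylinder(h = 355, r = 21);
  translate([270, 289, 0]) cylinder(h = 355, r = 21);
}
translate([-361, 165, 0]) {
  translate([0, 0, 355]) cube([291, 310, 29]);
  translate([21, 21, 0]) cylinder(h = 355, r = 21);
  translate([270, 21, 0]) cylinder(h = 355, r = 21);
  translate([21, 289, 0]) cylinder(h = 355, r = 21);
  translate([270, 289, 0]) cylinder(h = 355, r = 21);
}
translate([811, 165, 0]) {
  translate([0, 0, 355]) cube([291, 310, 29]);
  translate([21, 21, 0]) cylinder(h = 355, r = 21);
  translate([270, 21, 0]) cylinder(h = 355, r = 21);
  translate([21, 289, 0]) cylinder(h = 355, r = 21);
  translate([270, 289, 0]) cylinder(h = 355, r = 21);
}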